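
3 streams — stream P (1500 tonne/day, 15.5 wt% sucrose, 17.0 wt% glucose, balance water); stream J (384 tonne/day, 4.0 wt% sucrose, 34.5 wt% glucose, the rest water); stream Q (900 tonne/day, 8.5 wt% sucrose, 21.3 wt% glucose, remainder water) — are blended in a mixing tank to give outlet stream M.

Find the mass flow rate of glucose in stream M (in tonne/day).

glucose out = glucose in = 1500×0.170 + 384×0.345 + 900×0.213 = 579.18 tonne/day.

579.2 tonne/day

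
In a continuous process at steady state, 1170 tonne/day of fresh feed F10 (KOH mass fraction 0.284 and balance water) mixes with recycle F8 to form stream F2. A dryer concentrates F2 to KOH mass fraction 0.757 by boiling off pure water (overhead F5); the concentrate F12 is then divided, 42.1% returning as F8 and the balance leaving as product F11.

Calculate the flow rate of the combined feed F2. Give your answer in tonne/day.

Overall KOH balance (none leaves overhead): KOH in fresh feed = KOH in product, i.e. 1170×0.284 = (1−0.421)·F12·0.757.
F12 = 332.28/(0.757×0.579) = 758.11 tonne/day.
Recycle F8 = 0.421×758.11 = 319.16 tonne/day.
Combined feed F2 = 1170 + 319.16 = 1489.2 tonne/day.

1489 tonne/day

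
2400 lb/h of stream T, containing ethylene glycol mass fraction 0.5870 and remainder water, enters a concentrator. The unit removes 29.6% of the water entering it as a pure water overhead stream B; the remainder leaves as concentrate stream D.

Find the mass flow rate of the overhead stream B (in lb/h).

water entering = 2400×0.413 = 991.2 lb/h; overhead removed = 0.296×991.2 = 293.4 lb/h.

293.4 lb/h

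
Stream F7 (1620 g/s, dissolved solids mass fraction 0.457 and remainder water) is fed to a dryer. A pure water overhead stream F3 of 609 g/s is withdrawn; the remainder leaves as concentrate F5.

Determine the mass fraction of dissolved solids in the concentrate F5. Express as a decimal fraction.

0.732

dissolved solids is not removed: 1620×0.457 = 740.34 g/s of dissolved solids enters F5.
Concentrate = 1620 − 609 = 1011 g/s.
Mass fraction = 740.34/1011 = 0.732.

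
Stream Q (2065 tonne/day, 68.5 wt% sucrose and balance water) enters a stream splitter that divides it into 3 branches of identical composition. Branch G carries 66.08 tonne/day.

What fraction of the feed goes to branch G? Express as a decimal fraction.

Fraction to G = 66.08/2065 = 0.0320.

0.032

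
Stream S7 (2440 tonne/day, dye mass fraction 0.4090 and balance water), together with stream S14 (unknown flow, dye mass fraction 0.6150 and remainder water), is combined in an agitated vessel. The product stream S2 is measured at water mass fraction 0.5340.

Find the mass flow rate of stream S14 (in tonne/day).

933.4 tonne/day

Let S14 be the unknown flow. Total out = 2440 + S14.
water balance: 1442 + 0.385·S14 = 0.534·(2440 + S14)
(0.385 − 0.534)·S14 = 0.534×2440 − 1442 = -139.08
S14 = -139.08 / -0.149 = 933.42 tonne/day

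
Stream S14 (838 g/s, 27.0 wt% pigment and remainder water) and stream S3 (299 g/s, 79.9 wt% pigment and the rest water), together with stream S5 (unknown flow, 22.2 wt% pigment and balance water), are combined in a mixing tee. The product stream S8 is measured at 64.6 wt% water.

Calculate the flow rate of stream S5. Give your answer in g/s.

474.7 g/s

Let S5 be the unknown flow. Total out = 1137 + S5.
water balance: 671.84 + 0.778·S5 = 0.646·(1137 + S5)
(0.778 − 0.646)·S5 = 0.646×1137 − 671.84 = 62.663
S5 = 62.663 / 0.132 = 474.72 g/s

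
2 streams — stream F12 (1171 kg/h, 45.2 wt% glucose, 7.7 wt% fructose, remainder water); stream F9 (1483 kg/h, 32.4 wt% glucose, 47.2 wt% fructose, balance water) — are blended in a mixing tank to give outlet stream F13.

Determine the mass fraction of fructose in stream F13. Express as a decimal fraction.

Total flow out = 1171 + 1483 = 2654 kg/h.
fructose in = 1171×0.077 + 1483×0.472 = 790.14 kg/h.
fructose mass fraction in F13 = 790.14/2654 = 0.298.

0.298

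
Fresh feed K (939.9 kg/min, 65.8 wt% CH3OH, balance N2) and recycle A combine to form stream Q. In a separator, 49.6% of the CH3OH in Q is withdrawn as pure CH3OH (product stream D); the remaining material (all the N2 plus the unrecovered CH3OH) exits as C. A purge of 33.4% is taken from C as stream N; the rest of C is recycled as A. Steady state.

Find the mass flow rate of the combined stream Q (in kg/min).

N2 enters only via K and leaves only via the purge: 939.9×0.342 = 0.334×(N2 in C), and the separator passes all N2, so N2 in Q = N2 in C = 962.41 kg/min.
CH3OH in Q: m_A = 939.9×0.658 + (1−0.334)·(1−0.496)·m_A, so m_A = 618.45/0.6643 = 930.94 kg/min.
Q = 930.94 + 962.41 = 1893.3 kg/min.

1893 kg/min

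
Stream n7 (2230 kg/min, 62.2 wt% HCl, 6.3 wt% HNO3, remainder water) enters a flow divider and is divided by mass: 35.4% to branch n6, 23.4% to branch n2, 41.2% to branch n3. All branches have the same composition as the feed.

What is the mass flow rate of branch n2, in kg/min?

521.8 kg/min

Branch n2 flow = 0.234×2230 = 521.82 kg/min.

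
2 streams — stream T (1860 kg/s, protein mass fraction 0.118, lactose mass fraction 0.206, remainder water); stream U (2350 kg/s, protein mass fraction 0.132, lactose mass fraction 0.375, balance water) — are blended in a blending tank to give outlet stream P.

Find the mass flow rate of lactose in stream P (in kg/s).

lactose out = lactose in = 1860×0.206 + 2350×0.375 = 1264.4 kg/s.

1264 kg/s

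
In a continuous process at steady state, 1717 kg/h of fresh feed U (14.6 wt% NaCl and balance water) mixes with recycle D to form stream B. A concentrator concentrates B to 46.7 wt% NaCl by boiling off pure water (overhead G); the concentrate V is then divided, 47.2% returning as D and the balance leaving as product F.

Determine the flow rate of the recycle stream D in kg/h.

Overall NaCl balance (none leaves overhead): NaCl in fresh feed = NaCl in product, i.e. 1717×0.146 = (1−0.472)·V·0.467.
V = 250.68/(0.467×0.528) = 1016.7 kg/h.
Recycle D = 0.472×1016.7 = 479.86 kg/h.

479.9 kg/h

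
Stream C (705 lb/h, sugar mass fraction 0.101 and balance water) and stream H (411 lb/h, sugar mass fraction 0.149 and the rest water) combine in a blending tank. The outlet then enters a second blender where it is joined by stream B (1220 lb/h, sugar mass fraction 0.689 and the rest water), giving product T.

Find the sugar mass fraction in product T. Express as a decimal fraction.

0.417

Overall, product flow = 2336 lb/h.
sugar in = 705×0.101 + 411×0.149 + 1220×0.689 = 973.02 lb/h.
sugar fraction in T = 0.417.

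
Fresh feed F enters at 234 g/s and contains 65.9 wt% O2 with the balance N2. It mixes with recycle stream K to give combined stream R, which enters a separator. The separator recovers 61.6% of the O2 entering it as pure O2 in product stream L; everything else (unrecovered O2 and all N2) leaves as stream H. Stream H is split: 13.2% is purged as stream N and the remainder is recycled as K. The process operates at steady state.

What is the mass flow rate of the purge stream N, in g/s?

N2 enters only via F and leaves only via the purge: 234×0.341 = 0.132×(N2 in H), and the separator passes all N2, so N2 in R = N2 in H = 604.5 g/s.
O2 in R: m_A = 234×0.659 + (1−0.132)·(1−0.616)·m_A, so m_A = 154.21/0.6667 = 231.3 g/s.
H = (1−0.616)×231.3 + 604.5 = 693.32 g/s.
Purge N = 0.132×693.32 = 91.518 g/s.

91.52 g/s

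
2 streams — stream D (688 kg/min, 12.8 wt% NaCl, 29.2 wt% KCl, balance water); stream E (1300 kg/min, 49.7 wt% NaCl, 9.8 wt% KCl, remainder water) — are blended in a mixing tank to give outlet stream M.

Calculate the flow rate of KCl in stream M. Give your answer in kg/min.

328.3 kg/min

KCl out = KCl in = 688×0.292 + 1300×0.098 = 328.3 kg/min.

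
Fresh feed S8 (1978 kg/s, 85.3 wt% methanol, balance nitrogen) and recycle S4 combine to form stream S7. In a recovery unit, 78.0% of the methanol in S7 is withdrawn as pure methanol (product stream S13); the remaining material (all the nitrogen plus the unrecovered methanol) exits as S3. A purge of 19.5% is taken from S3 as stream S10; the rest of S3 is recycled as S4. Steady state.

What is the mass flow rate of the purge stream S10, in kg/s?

378.7 kg/s

nitrogen enters only via S8 and leaves only via the purge: 1978×0.147 = 0.195×(nitrogen in S3), and the recovery unit passes all nitrogen, so nitrogen in S7 = nitrogen in S3 = 1491.1 kg/s.
methanol in S7: m_A = 1978×0.853 + (1−0.195)·(1−0.780)·m_A, so m_A = 1687.2/0.8229 = 2050.4 kg/s.
S3 = (1−0.780)×2050.4 + 1491.1 = 1942.2 kg/s.
Purge S10 = 0.195×1942.2 = 378.73 kg/s.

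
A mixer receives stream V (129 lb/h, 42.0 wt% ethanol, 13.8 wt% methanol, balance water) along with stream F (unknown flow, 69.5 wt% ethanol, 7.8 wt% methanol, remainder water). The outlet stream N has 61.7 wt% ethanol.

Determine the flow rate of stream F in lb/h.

Let F be the unknown flow. Total out = 129 + F.
ethanol balance: 54.18 + 0.695·F = 0.617·(129 + F)
(0.695 − 0.617)·F = 0.617×129 − 54.18 = 25.413
F = 25.413 / 0.078 = 325.81 lb/h

325.8 lb/h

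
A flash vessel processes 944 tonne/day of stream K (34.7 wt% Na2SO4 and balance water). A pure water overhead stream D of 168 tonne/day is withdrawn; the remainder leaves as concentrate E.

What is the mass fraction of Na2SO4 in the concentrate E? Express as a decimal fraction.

Na2SO4 is not removed: 944×0.347 = 327.57 tonne/day of Na2SO4 enters E.
Concentrate = 944 − 168 = 776 tonne/day.
Mass fraction = 327.57/776 = 0.4221.

0.4221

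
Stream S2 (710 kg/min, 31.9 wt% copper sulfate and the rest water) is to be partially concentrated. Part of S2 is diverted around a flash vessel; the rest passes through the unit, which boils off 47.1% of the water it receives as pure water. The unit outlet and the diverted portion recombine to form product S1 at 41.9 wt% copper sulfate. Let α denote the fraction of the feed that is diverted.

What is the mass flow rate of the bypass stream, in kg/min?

181.7 kg/min

All 710×0.319 = 226.49 kg/min of copper sulfate reaches S1, so S1 = 226.49/0.419 = 540.55 kg/min and vapour = 169.45 kg/min.
The evaporator receives (1−α)·710 of feed at 0.681 water and removes 0.471 of that water:
0.471×0.681×(1−α)×710 = 169.45
(1−α) = 169.45/227.73 = 0.7441;  α = 0.2559.
Bypass flow = 0.2559×710 = 181.71 kg/min.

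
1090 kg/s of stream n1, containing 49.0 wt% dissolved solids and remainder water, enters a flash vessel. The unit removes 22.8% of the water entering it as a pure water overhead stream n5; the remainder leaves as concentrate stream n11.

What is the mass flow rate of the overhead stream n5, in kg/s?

water entering = 1090×0.510 = 555.9 kg/s; overhead removed = 0.228×555.9 = 126.75 kg/s.

126.7 kg/s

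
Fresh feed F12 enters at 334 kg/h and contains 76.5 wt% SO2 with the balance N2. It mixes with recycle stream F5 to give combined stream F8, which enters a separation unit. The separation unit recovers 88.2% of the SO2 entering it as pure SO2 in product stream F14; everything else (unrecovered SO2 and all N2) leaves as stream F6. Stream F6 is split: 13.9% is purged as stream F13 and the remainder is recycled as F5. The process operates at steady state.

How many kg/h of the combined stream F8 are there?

N2 enters only via F12 and leaves only via the purge: 334×0.235 = 0.139×(N2 in F6), and the separation unit passes all N2, so N2 in F8 = N2 in F6 = 564.68 kg/h.
SO2 in F8: m_A = 334×0.765 + (1−0.139)·(1−0.882)·m_A, so m_A = 255.51/0.8984 = 284.4 kg/h.
F8 = 284.4 + 564.68 = 849.08 kg/h.

849.1 kg/h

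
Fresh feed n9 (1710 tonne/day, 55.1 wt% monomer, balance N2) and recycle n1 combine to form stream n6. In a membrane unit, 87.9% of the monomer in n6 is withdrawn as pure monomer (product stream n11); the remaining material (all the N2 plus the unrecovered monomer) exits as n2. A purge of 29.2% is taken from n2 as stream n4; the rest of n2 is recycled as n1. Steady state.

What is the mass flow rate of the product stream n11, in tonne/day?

905.8 tonne/day

monomer in n6: m_A = 1710×0.551 + (1−0.292)·(1−0.879)·m_A, so m_A = 942.21/0.9143 = 1030.5 tonne/day.
Product n11 = 0.879×1030.5 = 905.8 tonne/day.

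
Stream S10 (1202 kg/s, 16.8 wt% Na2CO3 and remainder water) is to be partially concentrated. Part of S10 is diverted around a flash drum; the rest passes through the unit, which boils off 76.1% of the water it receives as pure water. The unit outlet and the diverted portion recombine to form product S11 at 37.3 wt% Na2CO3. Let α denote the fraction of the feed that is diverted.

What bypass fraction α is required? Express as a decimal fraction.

All 1202×0.168 = 201.94 kg/s of Na2CO3 reaches S11, so S11 = 201.94/0.373 = 541.38 kg/s and vapour = 660.62 kg/s.
The evaporator receives (1−α)·1202 of feed at 0.832 water and removes 0.761 of that water:
0.761×0.832×(1−α)×1202 = 660.62
(1−α) = 660.62/761.05 = 0.8680;  α = 0.1320.

0.132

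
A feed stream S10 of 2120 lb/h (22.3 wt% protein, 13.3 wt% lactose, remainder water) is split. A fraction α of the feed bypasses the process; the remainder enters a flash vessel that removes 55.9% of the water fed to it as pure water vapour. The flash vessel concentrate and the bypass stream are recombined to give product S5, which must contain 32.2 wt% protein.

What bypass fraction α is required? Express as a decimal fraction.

All 2120×0.223 = 472.76 lb/h of protein reaches S5, so S5 = 472.76/0.322 = 1468.2 lb/h and vapour = 651.8 lb/h.
The evaporator receives (1−α)·2120 of feed at 0.644 water and removes 0.559 of that water:
0.559×0.644×(1−α)×2120 = 651.8
(1−α) = 651.8/763.19 = 0.8540;  α = 0.1460.

0.146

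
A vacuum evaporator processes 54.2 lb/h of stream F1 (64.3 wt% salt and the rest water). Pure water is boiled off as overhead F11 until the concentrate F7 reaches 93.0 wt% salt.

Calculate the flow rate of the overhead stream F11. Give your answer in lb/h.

16.73 lb/h

salt is conserved: 54.2×0.643 = 34.851 lb/h all reports to the concentrate.
Concentrate = 34.851/(target fraction) = 37.474 lb/h.
Overhead = 54.2 − 37.474 = 16.726 lb/h.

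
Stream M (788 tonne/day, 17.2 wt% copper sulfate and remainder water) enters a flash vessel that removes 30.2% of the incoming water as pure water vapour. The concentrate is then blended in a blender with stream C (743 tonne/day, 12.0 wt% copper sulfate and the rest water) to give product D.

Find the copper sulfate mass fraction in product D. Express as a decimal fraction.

0.168

Vapour removed = 0.302×0.828×788 = 197.04 tonne/day; concentrate = 590.96 tonne/day.
copper sulfate reaching the mixer = 135.54 (from concentrate) + 743×0.120 = 224.7 tonne/day.
Product flow = 590.96 + 743 = 1334 tonne/day; copper sulfate fraction = 0.168.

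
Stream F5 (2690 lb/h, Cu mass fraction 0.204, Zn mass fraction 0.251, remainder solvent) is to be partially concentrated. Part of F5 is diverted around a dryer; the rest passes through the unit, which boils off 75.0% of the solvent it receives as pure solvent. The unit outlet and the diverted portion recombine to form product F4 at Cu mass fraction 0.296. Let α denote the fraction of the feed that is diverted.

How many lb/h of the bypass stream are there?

All 2690×0.204 = 548.76 lb/h of Cu reaches F4, so F4 = 548.76/0.296 = 1853.9 lb/h and vapour = 836.08 lb/h.
The evaporator receives (1−α)·2690 of feed at 0.545 solvent and removes 0.750 of that solvent:
0.750×0.545×(1−α)×2690 = 836.08
(1−α) = 836.08/1099.5 = 0.7604;  α = 0.2396.
Bypass flow = 0.2396×2690 = 644.54 lb/h.

644.5 lb/h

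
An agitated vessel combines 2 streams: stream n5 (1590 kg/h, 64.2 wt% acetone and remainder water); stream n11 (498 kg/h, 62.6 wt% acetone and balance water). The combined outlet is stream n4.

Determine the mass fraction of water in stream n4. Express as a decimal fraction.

0.3618

Total flow out = 1590 + 498 = 2088 kg/h.
water in = 1590×0.358 + 498×0.374 = 755.47 kg/h.
water mass fraction in n4 = 755.47/2088 = 0.3618.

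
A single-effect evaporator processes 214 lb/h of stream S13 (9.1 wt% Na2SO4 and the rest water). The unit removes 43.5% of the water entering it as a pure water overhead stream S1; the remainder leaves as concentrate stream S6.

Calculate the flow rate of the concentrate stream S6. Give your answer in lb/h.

129.4 lb/h

water entering = 214×0.909 = 194.53 lb/h; overhead removed = 0.435×194.53 = 84.619 lb/h.
Concentrate = 214 − 84.619 = 129.38 lb/h.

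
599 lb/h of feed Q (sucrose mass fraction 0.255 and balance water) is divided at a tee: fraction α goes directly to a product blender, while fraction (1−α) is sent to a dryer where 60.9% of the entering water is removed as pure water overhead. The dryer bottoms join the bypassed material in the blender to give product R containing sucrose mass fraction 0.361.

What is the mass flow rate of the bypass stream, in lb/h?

All 599×0.255 = 152.75 lb/h of sucrose reaches R, so R = 152.75/0.361 = 423.12 lb/h and vapour = 175.88 lb/h.
The evaporator receives (1−α)·599 of feed at 0.745 water and removes 0.609 of that water:
0.609×0.745×(1−α)×599 = 175.88
(1−α) = 175.88/271.77 = 0.6472;  α = 0.3528.
Bypass flow = 0.3528×599 = 211.34 lb/h.

211.3 lb/h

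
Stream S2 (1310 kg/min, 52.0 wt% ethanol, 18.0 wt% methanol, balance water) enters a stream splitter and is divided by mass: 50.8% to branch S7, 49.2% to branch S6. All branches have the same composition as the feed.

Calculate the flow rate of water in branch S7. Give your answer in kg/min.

Branch S7 total = 0.508×1310 = 665.48 kg/min.
water in S7 = 0.300×665.48 = 199.64 kg/min.

199.6 kg/min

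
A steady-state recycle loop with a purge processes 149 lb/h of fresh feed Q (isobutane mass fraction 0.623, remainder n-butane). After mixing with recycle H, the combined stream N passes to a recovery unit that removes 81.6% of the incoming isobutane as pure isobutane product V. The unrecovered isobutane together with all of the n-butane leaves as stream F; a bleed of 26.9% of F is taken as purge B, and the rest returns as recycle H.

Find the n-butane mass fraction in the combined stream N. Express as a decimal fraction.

0.661

n-butane enters only via Q and leaves only via the purge: 149×0.377 = 0.269×(n-butane in F), and the recovery unit passes all n-butane, so n-butane in N = n-butane in F = 208.82 lb/h.
isobutane in N: m_A = 149×0.623 + (1−0.269)·(1−0.816)·m_A, so m_A = 92.827/0.8655 = 107.25 lb/h.
N = 107.25 + 208.82 = 316.07 lb/h.
n-butane fraction in N = 208.82/316.07 = 0.661.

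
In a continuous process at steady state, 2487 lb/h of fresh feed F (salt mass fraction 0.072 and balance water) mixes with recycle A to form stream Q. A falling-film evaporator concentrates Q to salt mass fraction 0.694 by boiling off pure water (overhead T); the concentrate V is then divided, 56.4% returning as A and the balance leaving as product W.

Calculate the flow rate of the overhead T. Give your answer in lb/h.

2229 lb/h

Overall salt balance (none leaves overhead): salt in fresh feed = salt in product, i.e. 2487×0.072 = (1−0.564)·V·0.694.
V = 179.06/(0.694×0.436) = 591.78 lb/h.
Recycle A = 0.564×591.78 = 333.77 lb/h.
Combined feed Q = 2487 + 333.77 = 2820.8 lb/h.
Overhead T = Q − V = 2820.8 − 591.78 = 2229 lb/h.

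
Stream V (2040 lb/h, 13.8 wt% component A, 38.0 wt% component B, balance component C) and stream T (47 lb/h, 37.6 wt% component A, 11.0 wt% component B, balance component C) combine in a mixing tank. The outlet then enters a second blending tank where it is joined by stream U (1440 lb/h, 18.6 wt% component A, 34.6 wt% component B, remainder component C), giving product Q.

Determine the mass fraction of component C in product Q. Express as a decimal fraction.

Overall, product flow = 3527 lb/h.
component C in = 2040×0.482 + 47×0.514 + 1440×0.468 = 1681.4 lb/h.
component C fraction in Q = 0.477.

0.477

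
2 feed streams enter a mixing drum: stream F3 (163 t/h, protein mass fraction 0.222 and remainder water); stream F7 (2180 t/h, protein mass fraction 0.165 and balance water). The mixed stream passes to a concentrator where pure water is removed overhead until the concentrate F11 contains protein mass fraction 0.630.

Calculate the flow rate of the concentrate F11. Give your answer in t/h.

628.4 t/h

protein entering = 163×0.222 + 2180×0.165 = 395.89 t/h.
All protein reports to F11, so F11 = 395.89/0.630 = 628.39 t/h.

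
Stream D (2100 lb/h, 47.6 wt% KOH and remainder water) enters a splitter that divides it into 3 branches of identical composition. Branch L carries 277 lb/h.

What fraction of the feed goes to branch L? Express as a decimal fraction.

0.132

Fraction to L = 277/2100 = 0.1319.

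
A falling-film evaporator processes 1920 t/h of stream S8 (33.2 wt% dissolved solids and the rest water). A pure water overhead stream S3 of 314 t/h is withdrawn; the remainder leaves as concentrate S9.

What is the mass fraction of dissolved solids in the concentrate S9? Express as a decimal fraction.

dissolved solids is not removed: 1920×0.332 = 637.44 t/h of dissolved solids enters S9.
Concentrate = 1920 − 314 = 1606 t/h.
Mass fraction = 637.44/1606 = 0.3969.

0.3969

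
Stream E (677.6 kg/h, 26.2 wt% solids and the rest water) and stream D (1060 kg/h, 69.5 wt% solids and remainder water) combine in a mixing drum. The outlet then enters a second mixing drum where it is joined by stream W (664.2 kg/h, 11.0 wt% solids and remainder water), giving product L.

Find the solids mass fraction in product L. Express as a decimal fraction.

0.4111

Overall, product flow = 2401.8 kg/h.
solids in = 677.6×0.262 + 1060×0.695 + 664.2×0.110 = 987.29 kg/h.
solids fraction in L = 0.4111.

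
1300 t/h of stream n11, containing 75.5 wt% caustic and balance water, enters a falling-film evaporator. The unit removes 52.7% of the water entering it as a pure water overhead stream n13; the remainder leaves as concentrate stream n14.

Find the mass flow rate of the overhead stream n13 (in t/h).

water entering = 1300×0.245 = 318.5 t/h; overhead removed = 0.527×318.5 = 167.85 t/h.

167.8 t/h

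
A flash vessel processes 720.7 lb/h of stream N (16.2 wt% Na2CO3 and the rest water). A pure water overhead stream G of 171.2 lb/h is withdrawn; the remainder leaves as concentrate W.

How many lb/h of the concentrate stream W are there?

Concentrate = 720.7 − 171.2 = 549.5 lb/h.

549.5 lb/h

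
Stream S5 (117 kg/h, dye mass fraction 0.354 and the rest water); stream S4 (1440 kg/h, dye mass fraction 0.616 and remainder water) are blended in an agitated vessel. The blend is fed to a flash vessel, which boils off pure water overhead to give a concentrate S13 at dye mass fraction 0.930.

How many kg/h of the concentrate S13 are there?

998.3 kg/h

dye entering = 117×0.354 + 1440×0.616 = 928.46 kg/h.
All dye reports to S13, so S13 = 928.46/0.930 = 998.34 kg/h.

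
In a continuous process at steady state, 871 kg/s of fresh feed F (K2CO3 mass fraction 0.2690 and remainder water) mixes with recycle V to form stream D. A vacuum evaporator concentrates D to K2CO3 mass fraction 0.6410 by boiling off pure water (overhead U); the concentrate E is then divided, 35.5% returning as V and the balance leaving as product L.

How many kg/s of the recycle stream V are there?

201.2 kg/s

Overall K2CO3 balance (none leaves overhead): K2CO3 in fresh feed = K2CO3 in product, i.e. 871×0.269 = (1−0.355)·E·0.641.
E = 234.3/(0.641×0.645) = 566.7 kg/s.
Recycle V = 0.355×566.7 = 201.18 kg/s.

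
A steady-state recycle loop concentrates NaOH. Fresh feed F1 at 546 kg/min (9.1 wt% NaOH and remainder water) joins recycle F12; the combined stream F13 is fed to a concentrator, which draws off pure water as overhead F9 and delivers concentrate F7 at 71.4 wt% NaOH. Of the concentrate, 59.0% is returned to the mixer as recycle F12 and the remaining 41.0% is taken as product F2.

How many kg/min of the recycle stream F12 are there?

100.1 kg/min

Overall NaOH balance (none leaves overhead): NaOH in fresh feed = NaOH in product, i.e. 546×0.091 = (1−0.590)·F7·0.714.
F7 = 49.686/(0.714×0.410) = 169.73 kg/min.
Recycle F12 = 0.590×169.73 = 100.14 kg/min.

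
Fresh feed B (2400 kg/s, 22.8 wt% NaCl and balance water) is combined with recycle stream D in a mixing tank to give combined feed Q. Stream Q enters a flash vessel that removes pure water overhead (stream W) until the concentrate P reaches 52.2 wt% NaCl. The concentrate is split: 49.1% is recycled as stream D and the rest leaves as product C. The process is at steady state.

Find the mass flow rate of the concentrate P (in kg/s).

Overall NaCl balance (none leaves overhead): NaCl in fresh feed = NaCl in product, i.e. 2400×0.228 = (1−0.491)·P·0.522.
P = 547.2/(0.522×0.509) = 2059.5 kg/s.

2059 kg/s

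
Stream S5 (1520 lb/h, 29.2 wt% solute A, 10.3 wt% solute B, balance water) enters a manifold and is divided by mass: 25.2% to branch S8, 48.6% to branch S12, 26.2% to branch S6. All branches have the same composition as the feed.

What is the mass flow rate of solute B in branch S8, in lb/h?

Branch S8 total = 0.252×1520 = 383.04 lb/h.
solute B in S8 = 0.103×383.04 = 39.453 lb/h.

39.45 lb/h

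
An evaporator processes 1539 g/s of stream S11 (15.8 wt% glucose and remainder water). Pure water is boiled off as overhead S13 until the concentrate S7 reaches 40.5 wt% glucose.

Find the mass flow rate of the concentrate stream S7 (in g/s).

glucose is conserved: 1539×0.158 = 243.16 g/s all reports to the concentrate.
Concentrate = 243.16/(target fraction) = 600.4 g/s.

600.4 g/s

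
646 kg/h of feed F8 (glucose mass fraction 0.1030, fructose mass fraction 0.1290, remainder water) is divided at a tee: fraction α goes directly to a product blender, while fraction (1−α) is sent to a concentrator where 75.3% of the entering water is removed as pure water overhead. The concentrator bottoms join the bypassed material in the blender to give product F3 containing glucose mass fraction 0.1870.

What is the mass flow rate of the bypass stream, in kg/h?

All 646×0.103 = 66.538 kg/h of glucose reaches F3, so F3 = 66.538/0.187 = 355.82 kg/h and vapour = 290.18 kg/h.
The evaporator receives (1−α)·646 of feed at 0.768 water and removes 0.753 of that water:
0.753×0.768×(1−α)×646 = 290.18
(1−α) = 290.18/373.58 = 0.7768;  α = 0.2232.
Bypass flow = 0.2232×646 = 144.22 kg/h.

144.2 kg/h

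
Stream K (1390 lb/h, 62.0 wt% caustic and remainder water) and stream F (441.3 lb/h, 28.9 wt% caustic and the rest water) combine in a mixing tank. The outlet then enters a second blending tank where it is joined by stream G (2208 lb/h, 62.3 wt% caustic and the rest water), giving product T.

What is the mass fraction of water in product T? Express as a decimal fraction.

Overall, product flow = 4039.3 lb/h.
water in = 1390×0.380 + 441.3×0.711 + 2208×0.377 = 1674.4 lb/h.
water fraction in T = 0.415.

0.415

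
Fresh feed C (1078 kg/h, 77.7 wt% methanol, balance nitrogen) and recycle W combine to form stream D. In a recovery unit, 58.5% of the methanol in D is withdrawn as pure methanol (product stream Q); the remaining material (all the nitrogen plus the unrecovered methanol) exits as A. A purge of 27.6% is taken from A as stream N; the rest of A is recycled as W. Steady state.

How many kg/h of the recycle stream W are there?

nitrogen enters only via C and leaves only via the purge: 1078×0.223 = 0.276×(nitrogen in A), and the recovery unit passes all nitrogen, so nitrogen in D = nitrogen in A = 870.99 kg/h.
methanol in D: m_A = 1078×0.777 + (1−0.276)·(1−0.585)·m_A, so m_A = 837.61/0.6995 = 1197.4 kg/h.
A = (1−0.585)×1197.4 + 870.99 = 1367.9 kg/h.
Recycle W = (1−0.276)×1367.9 = 990.36 kg/h.

990.4 kg/h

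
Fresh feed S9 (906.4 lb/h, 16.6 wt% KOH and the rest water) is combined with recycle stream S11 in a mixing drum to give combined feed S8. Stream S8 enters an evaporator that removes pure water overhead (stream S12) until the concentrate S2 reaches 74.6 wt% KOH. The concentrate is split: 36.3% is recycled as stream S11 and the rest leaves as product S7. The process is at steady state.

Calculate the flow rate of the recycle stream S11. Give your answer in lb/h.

Overall KOH balance (none leaves overhead): KOH in fresh feed = KOH in product, i.e. 906.4×0.166 = (1−0.363)·S2·0.746.
S2 = 150.46/(0.746×0.637) = 316.63 lb/h.
Recycle S11 = 0.363×316.63 = 114.94 lb/h.

114.9 lb/h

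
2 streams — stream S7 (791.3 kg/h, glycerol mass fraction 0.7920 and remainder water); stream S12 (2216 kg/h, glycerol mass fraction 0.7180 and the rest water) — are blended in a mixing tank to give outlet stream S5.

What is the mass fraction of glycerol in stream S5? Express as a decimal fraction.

Total flow out = 791.3 + 2216 = 3007.3 kg/h.
glycerol in = 791.3×0.792 + 2216×0.718 = 2217.8 kg/h.
glycerol mass fraction in S5 = 2217.8/3007.3 = 0.7375.

0.7375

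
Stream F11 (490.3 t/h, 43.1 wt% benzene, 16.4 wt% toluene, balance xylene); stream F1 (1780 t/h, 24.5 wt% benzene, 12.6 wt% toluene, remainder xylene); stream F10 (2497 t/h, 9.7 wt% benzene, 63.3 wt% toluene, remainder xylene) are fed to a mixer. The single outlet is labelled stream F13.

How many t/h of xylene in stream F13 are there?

1992 t/h

xylene out = xylene in = 490.3×0.405 + 1780×0.629 + 2497×0.270 = 1992.4 t/h.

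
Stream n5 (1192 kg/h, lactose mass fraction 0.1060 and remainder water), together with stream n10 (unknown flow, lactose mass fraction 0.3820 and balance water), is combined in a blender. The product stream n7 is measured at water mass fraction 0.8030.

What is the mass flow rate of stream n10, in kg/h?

586.3 kg/h

Let n10 be the unknown flow. Total out = 1192 + n10.
water balance: 1065.6 + 0.618·n10 = 0.803·(1192 + n10)
(0.618 − 0.803)·n10 = 0.803×1192 − 1065.6 = -108.47
n10 = -108.47 / -0.185 = 586.34 kg/h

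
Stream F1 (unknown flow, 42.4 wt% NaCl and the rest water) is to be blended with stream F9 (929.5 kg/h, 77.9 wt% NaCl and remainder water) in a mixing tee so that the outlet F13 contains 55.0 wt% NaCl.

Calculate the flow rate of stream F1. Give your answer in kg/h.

Let F1 be the unknown flow. Total out = 929.5 + F1.
NaCl balance: 724.08 + 0.424·F1 = 0.550·(929.5 + F1)
(0.424 − 0.550)·F1 = 0.550×929.5 − 724.08 = -212.86
F1 = -212.86 / -0.126 = 1689.3 kg/h

1689 kg/h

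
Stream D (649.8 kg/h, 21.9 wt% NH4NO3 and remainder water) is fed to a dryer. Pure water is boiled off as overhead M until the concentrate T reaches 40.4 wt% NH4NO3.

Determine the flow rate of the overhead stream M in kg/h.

297.6 kg/h

NH4NO3 is conserved: 649.8×0.219 = 142.31 kg/h all reports to the concentrate.
Concentrate = 142.31/(target fraction) = 352.24 kg/h.
Overhead = 649.8 − 352.24 = 297.56 kg/h.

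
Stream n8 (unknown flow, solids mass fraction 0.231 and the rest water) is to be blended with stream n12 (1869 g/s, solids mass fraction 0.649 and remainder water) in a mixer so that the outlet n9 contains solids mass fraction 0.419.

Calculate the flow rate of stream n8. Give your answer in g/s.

2287 g/s

Let n8 be the unknown flow. Total out = 1869 + n8.
solids balance: 1213 + 0.231·n8 = 0.419·(1869 + n8)
(0.231 − 0.419)·n8 = 0.419×1869 − 1213 = -429.87
n8 = -429.87 / -0.188 = 2286.5 g/s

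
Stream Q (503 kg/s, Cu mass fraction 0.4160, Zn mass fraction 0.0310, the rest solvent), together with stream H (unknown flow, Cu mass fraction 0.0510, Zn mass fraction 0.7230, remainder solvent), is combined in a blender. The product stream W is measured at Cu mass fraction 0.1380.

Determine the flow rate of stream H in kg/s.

1607 kg/s

Let H be the unknown flow. Total out = 503 + H.
Cu balance: 209.25 + 0.051·H = 0.138·(503 + H)
(0.051 − 0.138)·H = 0.138×503 − 209.25 = -139.83
H = -139.83 / -0.087 = 1607.3 kg/s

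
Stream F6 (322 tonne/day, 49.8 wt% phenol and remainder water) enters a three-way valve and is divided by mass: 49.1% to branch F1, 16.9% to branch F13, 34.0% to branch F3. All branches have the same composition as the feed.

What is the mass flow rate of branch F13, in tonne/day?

54.42 tonne/day

Branch F13 flow = 0.169×322 = 54.418 tonne/day.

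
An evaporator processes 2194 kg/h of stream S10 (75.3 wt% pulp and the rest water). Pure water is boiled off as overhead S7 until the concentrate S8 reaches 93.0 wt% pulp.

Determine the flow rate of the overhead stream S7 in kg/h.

pulp is conserved: 2194×0.753 = 1652.1 kg/h all reports to the concentrate.
Concentrate = 1652.1/(target fraction) = 1776.4 kg/h.
Overhead = 2194 − 1776.4 = 417.57 kg/h.

417.6 kg/h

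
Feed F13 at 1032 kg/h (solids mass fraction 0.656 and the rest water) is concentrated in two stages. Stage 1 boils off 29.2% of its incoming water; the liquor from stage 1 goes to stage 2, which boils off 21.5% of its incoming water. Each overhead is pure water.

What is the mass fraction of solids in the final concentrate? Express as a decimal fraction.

water in feed = 1032×0.344 = 355.01 kg/h.
After stage 1: water left = (1−0.292)×355.01 = 251.35; stream total = 928.34 kg/h.
After stage 2: water left = (1−0.215)×251.35 = 197.31; final concentrate = 874.3 kg/h.
solids fraction = 676.99/874.3 = 0.774.

0.774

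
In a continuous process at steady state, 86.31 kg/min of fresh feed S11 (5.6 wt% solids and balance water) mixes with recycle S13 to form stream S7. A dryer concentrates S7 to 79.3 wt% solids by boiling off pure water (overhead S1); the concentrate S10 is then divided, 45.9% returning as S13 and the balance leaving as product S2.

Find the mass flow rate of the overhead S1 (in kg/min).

Overall solids balance (none leaves overhead): solids in fresh feed = solids in product, i.e. 86.31×0.056 = (1−0.459)·S10·0.793.
S10 = 4.8334/(0.793×0.541) = 11.266 kg/min.
Recycle S13 = 0.459×11.266 = 5.1712 kg/min.
Combined feed S7 = 86.31 + 5.1712 = 91.481 kg/min.
Overhead S1 = S7 − S10 = 91.481 − 11.266 = 80.215 kg/min.

80.21 kg/min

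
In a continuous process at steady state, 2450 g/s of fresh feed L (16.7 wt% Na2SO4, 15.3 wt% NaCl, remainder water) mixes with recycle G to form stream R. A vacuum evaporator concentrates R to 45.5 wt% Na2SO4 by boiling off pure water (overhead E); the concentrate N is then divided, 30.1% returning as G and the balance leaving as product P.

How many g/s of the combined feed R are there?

2837 g/s

Overall Na2SO4 balance (none leaves overhead): Na2SO4 in fresh feed = Na2SO4 in product, i.e. 2450×0.167 = (1−0.301)·N·0.455.
N = 409.15/(0.455×0.699) = 1286.5 g/s.
Recycle G = 0.301×1286.5 = 387.22 g/s.
Combined feed R = 2450 + 387.22 = 2837.2 g/s.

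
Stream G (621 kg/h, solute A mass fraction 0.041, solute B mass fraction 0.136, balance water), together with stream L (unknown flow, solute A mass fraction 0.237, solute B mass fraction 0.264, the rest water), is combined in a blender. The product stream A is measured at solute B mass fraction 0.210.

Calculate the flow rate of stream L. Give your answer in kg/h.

851 kg/h

Let L be the unknown flow. Total out = 621 + L.
solute B balance: 84.456 + 0.264·L = 0.210·(621 + L)
(0.264 − 0.210)·L = 0.210×621 − 84.456 = 45.954
L = 45.954 / 0.054 = 851 kg/h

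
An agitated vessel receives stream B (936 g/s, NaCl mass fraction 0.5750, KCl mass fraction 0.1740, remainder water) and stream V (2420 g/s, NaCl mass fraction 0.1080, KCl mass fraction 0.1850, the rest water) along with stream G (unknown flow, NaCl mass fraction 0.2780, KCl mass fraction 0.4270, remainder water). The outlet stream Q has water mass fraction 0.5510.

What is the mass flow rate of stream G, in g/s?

Let G be the unknown flow. Total out = 3356 + G.
water balance: 1945.9 + 0.295·G = 0.551·(3356 + G)
(0.295 − 0.551)·G = 0.551×3356 − 1945.9 = -96.72
G = -96.72 / -0.256 = 377.81 g/s

377.8 g/s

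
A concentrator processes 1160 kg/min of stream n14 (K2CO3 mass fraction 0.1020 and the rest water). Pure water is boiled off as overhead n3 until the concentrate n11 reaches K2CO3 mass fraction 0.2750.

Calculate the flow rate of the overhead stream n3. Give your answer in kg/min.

729.7 kg/min

K2CO3 is conserved: 1160×0.102 = 118.32 kg/min all reports to the concentrate.
Concentrate = 118.32/(target fraction) = 430.25 kg/min.
Overhead = 1160 − 430.25 = 729.75 kg/min.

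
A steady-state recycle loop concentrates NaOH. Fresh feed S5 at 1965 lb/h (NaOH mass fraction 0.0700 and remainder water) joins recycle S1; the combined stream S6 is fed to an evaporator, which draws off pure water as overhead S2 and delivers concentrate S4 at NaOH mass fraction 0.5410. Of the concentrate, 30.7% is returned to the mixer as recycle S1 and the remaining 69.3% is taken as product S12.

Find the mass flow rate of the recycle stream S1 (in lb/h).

112.6 lb/h

Overall NaOH balance (none leaves overhead): NaOH in fresh feed = NaOH in product, i.e. 1965×0.070 = (1−0.307)·S4·0.541.
S4 = 137.55/(0.541×0.693) = 366.89 lb/h.
Recycle S1 = 0.307×366.89 = 112.63 lb/h.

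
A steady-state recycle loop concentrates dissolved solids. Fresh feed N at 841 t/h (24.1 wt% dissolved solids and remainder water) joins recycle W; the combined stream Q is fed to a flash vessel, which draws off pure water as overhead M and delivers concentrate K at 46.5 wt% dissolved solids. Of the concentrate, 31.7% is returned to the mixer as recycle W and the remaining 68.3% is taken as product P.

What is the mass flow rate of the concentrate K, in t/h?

Overall dissolved solids balance (none leaves overhead): dissolved solids in fresh feed = dissolved solids in product, i.e. 841×0.241 = (1−0.317)·K·0.465.
K = 202.68/(0.465×0.683) = 638.17 t/h.

638.2 t/h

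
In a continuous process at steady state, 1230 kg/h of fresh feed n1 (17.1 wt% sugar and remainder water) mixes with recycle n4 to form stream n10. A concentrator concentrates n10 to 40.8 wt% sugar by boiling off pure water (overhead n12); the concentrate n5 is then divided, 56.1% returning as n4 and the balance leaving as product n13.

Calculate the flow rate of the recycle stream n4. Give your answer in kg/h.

Overall sugar balance (none leaves overhead): sugar in fresh feed = sugar in product, i.e. 1230×0.171 = (1−0.561)·n5·0.408.
n5 = 210.33/(0.408×0.439) = 1174.3 kg/h.
Recycle n4 = 0.561×1174.3 = 658.78 kg/h.

658.8 kg/h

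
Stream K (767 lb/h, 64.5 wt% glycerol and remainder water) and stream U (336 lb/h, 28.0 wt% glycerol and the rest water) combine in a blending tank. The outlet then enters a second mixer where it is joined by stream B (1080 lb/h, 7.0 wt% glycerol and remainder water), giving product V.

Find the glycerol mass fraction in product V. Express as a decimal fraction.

Overall, product flow = 2183 lb/h.
glycerol in = 767×0.645 + 336×0.280 + 1080×0.070 = 664.4 lb/h.
glycerol fraction in V = 0.304.

0.304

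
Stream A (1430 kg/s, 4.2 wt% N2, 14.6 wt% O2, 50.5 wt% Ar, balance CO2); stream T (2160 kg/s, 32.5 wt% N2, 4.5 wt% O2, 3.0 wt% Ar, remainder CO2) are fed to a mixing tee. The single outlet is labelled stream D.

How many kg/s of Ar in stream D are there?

786.9 kg/s

Ar out = Ar in = 1430×0.505 + 2160×0.030 = 786.95 kg/s.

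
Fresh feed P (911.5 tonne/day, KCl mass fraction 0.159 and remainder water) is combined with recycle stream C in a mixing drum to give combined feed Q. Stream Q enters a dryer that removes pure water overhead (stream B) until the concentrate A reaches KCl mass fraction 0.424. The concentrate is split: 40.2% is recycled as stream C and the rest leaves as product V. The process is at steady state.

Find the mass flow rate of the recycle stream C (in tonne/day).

Overall KCl balance (none leaves overhead): KCl in fresh feed = KCl in product, i.e. 911.5×0.159 = (1−0.402)·A·0.424.
A = 144.93/(0.424×0.598) = 571.59 tonne/day.
Recycle C = 0.402×571.59 = 229.78 tonne/day.

229.8 tonne/day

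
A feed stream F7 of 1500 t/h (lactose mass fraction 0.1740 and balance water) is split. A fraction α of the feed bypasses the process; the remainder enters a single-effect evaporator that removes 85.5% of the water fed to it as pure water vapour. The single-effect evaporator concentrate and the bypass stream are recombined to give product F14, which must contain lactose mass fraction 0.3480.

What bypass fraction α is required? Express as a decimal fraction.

All 1500×0.174 = 261 t/h of lactose reaches F14, so F14 = 261/0.348 = 750 t/h and vapour = 750 t/h.
The evaporator receives (1−α)·1500 of feed at 0.826 water and removes 0.855 of that water:
0.855×0.826×(1−α)×1500 = 750
(1−α) = 750/1059.3 = 0.7080;  α = 0.2920.

0.292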